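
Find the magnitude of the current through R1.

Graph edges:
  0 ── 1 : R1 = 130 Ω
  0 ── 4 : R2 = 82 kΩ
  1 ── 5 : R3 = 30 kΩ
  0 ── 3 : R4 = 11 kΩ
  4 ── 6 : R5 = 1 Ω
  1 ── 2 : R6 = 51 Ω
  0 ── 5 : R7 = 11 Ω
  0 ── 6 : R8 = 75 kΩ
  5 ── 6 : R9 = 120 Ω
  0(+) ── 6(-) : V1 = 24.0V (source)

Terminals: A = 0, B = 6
Nodal analysis, taking node 6 as the 0 V reference.
Source V1 fixes V_0 = 24 V.
KCL at each unknown node (sum of currents leaving = 0; resistances in Ω):
  Node 1: (V_1 - 24)/130 + (V_1 - V_5)/30000 + (V_1 - V_2)/51 = 0
  Node 2: (V_2 - V_1)/51 = 0
  Node 3: (V_3 - 24)/11000 = 0
  Node 4: (V_4 - 24)/82000 + (V_4 - 0)/1 = 0
  Node 5: (V_5 - V_1)/30000 + (V_5 - 24)/11 + (V_5 - 0)/120 = 0
Collecting terms (coefficients in siemens):
  0.02733·V_1 - 0.01961·V_2 - 0.00003333·V_5 = 0.1846
  0.01961·V_2 - 0.01961·V_1 = 0
  0.00009091·V_3 = 0.002182
  1·V_4 = 0.0002927
  0.09928·V_5 - 0.00003333·V_1 = 2.182
Solving these 5 simultaneous equations (Gaussian elimination) gives:
  V_1 = 23.99 V, V_2 = 23.99 V, V_3 = 24 V, V_4 = 0.0002927 V
  V_5 = 21.99 V
I_R1 = (V_0 - V_1)/R1 = (24 - 23.99)/130 = 0.00006686 A
|I_R1| = 0.00006686 A

Final answer: |I_R1| = 6.686e-05 A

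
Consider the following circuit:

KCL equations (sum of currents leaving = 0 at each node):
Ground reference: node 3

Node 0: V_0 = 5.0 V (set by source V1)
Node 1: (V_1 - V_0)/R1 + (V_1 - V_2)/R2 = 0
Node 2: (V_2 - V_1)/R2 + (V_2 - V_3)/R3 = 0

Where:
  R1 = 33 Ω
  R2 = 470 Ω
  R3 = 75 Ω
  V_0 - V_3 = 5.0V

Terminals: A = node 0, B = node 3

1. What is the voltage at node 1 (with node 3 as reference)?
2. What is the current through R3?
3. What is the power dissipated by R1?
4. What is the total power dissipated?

Nodal analysis, taking node 3 as the 0 V reference.
Source V1 fixes V_0 = 5 V.
KCL at each unknown node (sum of currents leaving = 0; resistances in Ω):
  Node 1: (V_1 - 5)/33 + (V_1 - V_2)/470 = 0
  Node 2: (V_2 - V_1)/470 + (V_2 - 0)/75 = 0
Collecting terms (coefficients in siemens):
  0.03243·V_1 - 0.002128·V_2 = 0.1515
  0.01546·V_2 - 0.002128·V_1 = 0
Determinant D = (0.03243)(0.01546) - (-0.002128)(-0.002128) = 0.0004969
V_1 = [(0.1515)(0.01546) - (-0.002128)(0)]/D = 4.715 V
V_2 = [(0.03243)(0) - (0.1515)(-0.002128)]/D = 0.6488 V
Part 1:
  Read off the nodal solution: V_1 = 4.715 V
Part 2:
  I_R3 = (V_2 - V_3)/R3 = (0.6488 - 0)/75 = 0.008651 A
  Magnitude: I_R3 = 0.008651 A
Part 3:
  I_R1 = (V_0 - V_1)/R1 = (5 - 4.715)/33 = 0.008651 A
  P_R1 = I_R1² × R1 = (0.008651)² × 33 = 0.002469 W
Part 4:
  Power in each resistor, P = (ΔV)²/R:
    P_R1 = (5 - 4.715)²/33 = 0.002469 W
    P_R2 = (4.715 - 0.6488)²/470 = 0.03517 W
    P_R3 = (0.6488 - 0)²/75 = 0.005612 W
  P_total = P_R1 + P_R2 + P_R3 = 0.04325 W

Final answers:
1. V_1 = 4.715 V
2. I_R3 = 0.008651 A
3. P_R1 = 0.002469 W
4. P_total = 0.04325 W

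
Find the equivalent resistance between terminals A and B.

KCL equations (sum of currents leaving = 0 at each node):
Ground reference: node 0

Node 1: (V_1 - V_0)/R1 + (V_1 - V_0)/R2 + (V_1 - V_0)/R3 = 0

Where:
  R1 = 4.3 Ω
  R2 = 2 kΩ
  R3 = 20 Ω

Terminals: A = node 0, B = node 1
Reduce the network between node 0 (A) and node 1 (B) by series/parallel combination:
  Rp1 = R1 ‖ R2 ‖ R3 (parallel, all between nodes 0 and 1) = 1/(1/4.3 + 1/2000 + 1/20) = 3.533 Ω
R_eq = 3.533 Ω

Final answer: 3.533 Ω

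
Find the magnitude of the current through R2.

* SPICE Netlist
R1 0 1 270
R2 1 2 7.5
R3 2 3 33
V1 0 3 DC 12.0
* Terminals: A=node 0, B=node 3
Nodal analysis, taking node 3 as the 0 V reference.
Source V1 fixes V_0 = 12 V.
KCL at each unknown node (sum of currents leaving = 0; resistances in Ω):
  Node 1: (V_1 - 12)/270 + (V_1 - V_2)/7.5 = 0
  Node 2: (V_2 - V_1)/7.5 + (V_2 - 0)/33 = 0
Collecting terms (coefficients in siemens):
  0.137·V_1 - 0.1333·V_2 = 0.04444
  0.1636·V_2 - 0.1333·V_1 = 0
Determinant D = (0.137)(0.1636) - (-0.1333)(-0.1333) = 0.004646
V_1 = [(0.04444)(0.1636) - (-0.1333)(0)]/D = 1.565 V
V_2 = [(0.137)(0) - (0.04444)(-0.1333)]/D = 1.275 V
I_R2 = (V_1 - V_2)/R2 = (1.565 - 1.275)/7.5 = 0.03865 A
|I_R2| = 0.03865 A

Final answer: |I_R2| = 0.03865 A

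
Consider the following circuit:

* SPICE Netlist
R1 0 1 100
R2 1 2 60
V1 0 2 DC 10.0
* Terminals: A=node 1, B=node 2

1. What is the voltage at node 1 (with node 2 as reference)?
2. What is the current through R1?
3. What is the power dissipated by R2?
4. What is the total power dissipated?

Nodal analysis, taking node 2 as the 0 V reference.
Source V1 fixes V_0 = 10 V.
KCL at each unknown node (sum of currents leaving = 0; resistances in Ω):
  Node 1: (V_1 - 10)/100 + (V_1 - 0)/60 = 0
Collecting terms: 0.02667 × V_1 = 0.1  =>  V_1 = 3.75 V
Part 1:
  Read off the nodal solution: V_1 = 3.75 V
Part 2:
  I_R1 = (V_0 - V_1)/R1 = (10 - 3.75)/100 = 0.0625 A
  Magnitude: I_R1 = 0.0625 A
Part 3:
  I_R2 = (V_1 - V_2)/R2 = (3.75 - 0)/60 = 0.0625 A
  P_R2 = I_R2² × R2 = (0.0625)² × 60 = 0.2344 W
Part 4:
  Power in each resistor, P = (ΔV)²/R:
    P_R1 = (10 - 3.75)²/100 = 0.3906 W
    P_R2 = (3.75 - 0)²/60 = 0.2344 W
  P_total = P_R1 + P_R2 = 0.625 W

Final answers:
1. V_1 = 3.75 V
2. I_R1 = 0.0625 A
3. P_R2 = 0.2344 W
4. P_total = 0.625 W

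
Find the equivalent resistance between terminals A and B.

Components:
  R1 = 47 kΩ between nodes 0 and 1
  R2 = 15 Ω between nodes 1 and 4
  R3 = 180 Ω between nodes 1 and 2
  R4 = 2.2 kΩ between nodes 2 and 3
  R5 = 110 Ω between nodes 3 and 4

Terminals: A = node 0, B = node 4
Reduce the network between node 0 (A) and node 4 (B) by series/parallel combination:
  Rs1 = R3 + R4 (series, joined only at node 2) = 180 + 2200 = 2380 Ω
  Rs2 = R5 + Rs1 (series, joined only at node 3) = 110 + 2380 = 2490 Ω
  Rp1 = R2 ‖ Rs2 (parallel, both between nodes 1 and 4) = 1/(1/15 + 1/2490) = 14.91 Ω
  Rs3 = R1 + Rp1 (series, joined only at node 1) = 47000 + 14.91 = 47010 Ω
R_eq = 47.01 kΩ

Final answer: 47.01 kΩ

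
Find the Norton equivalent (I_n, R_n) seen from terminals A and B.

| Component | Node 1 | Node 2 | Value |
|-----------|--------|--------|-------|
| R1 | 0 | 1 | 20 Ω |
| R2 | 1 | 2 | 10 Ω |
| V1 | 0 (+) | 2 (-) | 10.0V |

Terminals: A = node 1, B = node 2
Find the Thévenin equivalent first; then I_n = V_th/R_th and R_n = R_th.
Step 1 — V_th is the open-circuit voltage V_A - V_B (nothing connected across the terminals).
Nodal analysis, taking node 2 as the 0 V reference.
Source V1 fixes V_0 = 10 V.
KCL at each unknown node (sum of currents leaving = 0; resistances in Ω):
  Node 1: (V_1 - 10)/20 + (V_1 - 0)/10 = 0
Collecting terms: 0.15 × V_1 = 0.5  =>  V_1 = 3.333 V
V_th = V_1 - V_2 = 3.333 - 0 = 3.333 V
Step 2 — R_th: zero the source — replace V1 by a short circuit (node 2 merges into node 0) — and find the resistance seen between A (node 1) and B (node 0).
Reduce the network between node 1 (A) and node 0 (B) by series/parallel combination:
  Rp1 = R1 ‖ R2 (parallel, both between nodes 0 and 1) = 1/(1/20 + 1/10) = 6.667 Ω
R_th = 6.667 Ω
I_n = V_th/R_th = 3.333/6.667 = 0.5 A, and R_n = R_th = 6.667 Ω

Final answer: I_n = 0.5 A, R_n = 6.667 Ω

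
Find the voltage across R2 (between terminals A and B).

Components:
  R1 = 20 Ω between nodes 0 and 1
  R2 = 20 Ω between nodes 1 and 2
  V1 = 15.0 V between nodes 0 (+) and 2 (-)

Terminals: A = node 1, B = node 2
R1 and R2 are in series across V1 (node 0 → node 1 → node 2), and the output A–B is taken across R2, so this is a voltage divider.
Series current: I = V1/(R1 + R2) = 15/(20 + 20) = 15/40 = 0.375 A
V_R2 = I × R2 = V1 × R2/(R1 + R2) = 15 × 20/40 = 7.5 V

Final answer: 7.5 V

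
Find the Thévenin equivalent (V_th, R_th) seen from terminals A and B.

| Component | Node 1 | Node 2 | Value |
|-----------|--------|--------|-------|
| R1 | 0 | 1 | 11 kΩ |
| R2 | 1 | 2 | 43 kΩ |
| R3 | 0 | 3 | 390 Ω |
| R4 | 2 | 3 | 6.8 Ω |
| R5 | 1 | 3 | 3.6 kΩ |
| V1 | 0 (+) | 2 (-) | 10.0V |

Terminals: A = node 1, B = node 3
Step 1 — V_th is the open-circuit voltage V_A - V_B (nothing connected across the terminals).
Nodal analysis, taking node 2 as the 0 V reference.
Source V1 fixes V_0 = 10 V.
KCL at each unknown node (sum of currents leaving = 0; resistances in Ω):
  Node 1: (V_1 - 10)/11000 + (V_1 - 0)/43000 + (V_1 - V_3)/3600 = 0
  Node 3: (V_3 - 10)/390 + (V_3 - 0)/6.8 + (V_3 - V_1)/3600 = 0
Collecting terms (coefficients in siemens):
  0.0003919·V_1 - 0.0002778·V_3 = 0.0009091
  0.1499·V_3 - 0.0002778·V_1 = 0.02564
Determinant D = (0.0003919)(0.1499) - (-0.0002778)(-0.0002778) = 0.00005868
V_1 = [(0.0009091)(0.1499) - (-0.0002778)(0.02564)]/D = 2.444 V
V_3 = [(0.0003919)(0.02564) - (0.0009091)(-0.0002778)]/D = 0.1756 V
V_th = V_1 - V_3 = 2.444 - 0.1756 = 2.268 V
Step 2 — R_th: zero the source — replace V1 by a short circuit (node 2 merges into node 0) — and find the resistance seen between A (node 1) and B (node 3).
Reduce the network between node 1 (A) and node 3 (B) by series/parallel combination:
  Rp1 = R1 ‖ R2 (parallel, both between nodes 0 and 1) = 1/(1/11000 + 1/43000) = 8759 Ω
  Rp2 = R3 ‖ R4 (parallel, both between nodes 0 and 3) = 1/(1/390 + 1/6.8) = 6.683 Ω
  Rs1 = Rp1 + Rp2 (series, joined only at node 0) = 8759 + 6.683 = 8766 Ω
  Rp3 = R5 ‖ Rs1 (parallel, both between nodes 1 and 3) = 1/(1/3600 + 1/8766) = 2552 Ω
R_th = 2.552 kΩ

Final answer: V_th = 2.268 V, R_th = 2.552 kΩ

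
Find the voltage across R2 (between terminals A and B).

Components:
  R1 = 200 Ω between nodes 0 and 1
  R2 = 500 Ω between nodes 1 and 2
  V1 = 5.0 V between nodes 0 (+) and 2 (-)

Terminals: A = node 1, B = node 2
R1 and R2 are in series across V1 (node 0 → node 1 → node 2), and the output A–B is taken across R2, so this is a voltage divider.
Series current: I = V1/(R1 + R2) = 5/(200 + 500) = 5/700 = 0.007143 A
V_R2 = I × R2 = V1 × R2/(R1 + R2) = 5 × 500/700 = 3.571 V

Final answer: 3.571 V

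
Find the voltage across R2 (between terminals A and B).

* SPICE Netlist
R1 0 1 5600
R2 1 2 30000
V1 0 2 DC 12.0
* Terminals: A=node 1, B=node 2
R1 and R2 are in series across V1 (node 0 → node 1 → node 2), and the output A–B is taken across R2, so this is a voltage divider.
Series current: I = V1/(R1 + R2) = 12/(5600 + 30000) = 12/35600 = 0.0003371 A
V_R2 = I × R2 = V1 × R2/(R1 + R2) = 12 × 30000/35600 = 10.11 V

Final answer: 10.11 V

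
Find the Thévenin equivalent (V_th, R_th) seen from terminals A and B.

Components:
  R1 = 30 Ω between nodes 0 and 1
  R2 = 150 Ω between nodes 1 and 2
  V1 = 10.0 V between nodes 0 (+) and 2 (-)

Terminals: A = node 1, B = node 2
Step 1 — V_th is the open-circuit voltage V_A - V_B (nothing connected across the terminals).
Nodal analysis, taking node 2 as the 0 V reference.
Source V1 fixes V_0 = 10 V.
KCL at each unknown node (sum of currents leaving = 0; resistances in Ω):
  Node 1: (V_1 - 10)/30 + (V_1 - 0)/150 = 0
Collecting terms: 0.04 × V_1 = 0.3333  =>  V_1 = 8.333 V
V_th = V_1 - V_2 = 8.333 - 0 = 8.333 V
Step 2 — R_th: zero the source — replace V1 by a short circuit (node 2 merges into node 0) — and find the resistance seen between A (node 1) and B (node 0).
Reduce the network between node 1 (A) and node 0 (B) by series/parallel combination:
  Rp1 = R1 ‖ R2 (parallel, both between nodes 0 and 1) = 1/(1/30 + 1/150) = 25 Ω
R_th = 25 Ω

Final answer: V_th = 8.333 V, R_th = 25 Ω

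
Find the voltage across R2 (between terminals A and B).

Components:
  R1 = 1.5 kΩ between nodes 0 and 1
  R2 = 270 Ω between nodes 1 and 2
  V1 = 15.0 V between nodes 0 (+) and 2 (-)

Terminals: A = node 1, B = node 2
R1 and R2 are in series across V1 (node 0 → node 1 → node 2), and the output A–B is taken across R2, so this is a voltage divider.
Series current: I = V1/(R1 + R2) = 15/(1500 + 270) = 15/1770 = 0.008475 A
V_R2 = I × R2 = V1 × R2/(R1 + R2) = 15 × 270/1770 = 2.288 V

Final answer: 2.288 V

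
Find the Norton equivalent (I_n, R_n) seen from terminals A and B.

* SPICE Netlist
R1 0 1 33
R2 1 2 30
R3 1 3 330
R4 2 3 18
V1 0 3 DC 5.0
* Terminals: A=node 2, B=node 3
Find the Thévenin equivalent first; then I_n = V_th/R_th and R_n = R_th.
Step 1 — V_th is the open-circuit voltage V_A - V_B (nothing connected across the terminals).
Nodal analysis, taking node 3 as the 0 V reference.
Source V1 fixes V_0 = 5 V.
KCL at each unknown node (sum of currents leaving = 0; resistances in Ω):
  Node 1: (V_1 - 5)/33 + (V_1 - V_2)/30 + (V_1 - 0)/330 = 0
  Node 2: (V_2 - V_1)/30 + (V_2 - 0)/18 = 0
Collecting terms (coefficients in siemens):
  0.06667·V_1 - 0.03333·V_2 = 0.1515
  0.08889·V_2 - 0.03333·V_1 = 0
Determinant D = (0.06667)(0.08889) - (-0.03333)(-0.03333) = 0.004815
V_1 = [(0.1515)(0.08889) - (-0.03333)(0)]/D = 2.797 V
V_2 = [(0.06667)(0) - (0.1515)(-0.03333)]/D = 1.049 V
V_th = V_2 - V_3 = 1.049 - 0 = 1.049 V
Step 2 — R_th: zero the source — replace V1 by a short circuit (node 3 merges into node 0) — and find the resistance seen between A (node 2) and B (node 0).
Reduce the network between node 2 (A) and node 0 (B) by series/parallel combination:
  Rp1 = R1 ‖ R3 (parallel, both between nodes 0 and 1) = 1/(1/33 + 1/330) = 30 Ω
  Rs1 = R2 + Rp1 (series, joined only at node 1) = 30 + 30 = 60 Ω
  Rp2 = R4 ‖ Rs1 (parallel, both between nodes 0 and 2) = 1/(1/18 + 1/60) = 13.85 Ω
R_th = 13.85 Ω
I_n = V_th/R_th = 1.049/13.85 = 0.07576 A, and R_n = R_th = 13.85 Ω

Final answer: I_n = 0.07576 A, R_n = 13.85 Ω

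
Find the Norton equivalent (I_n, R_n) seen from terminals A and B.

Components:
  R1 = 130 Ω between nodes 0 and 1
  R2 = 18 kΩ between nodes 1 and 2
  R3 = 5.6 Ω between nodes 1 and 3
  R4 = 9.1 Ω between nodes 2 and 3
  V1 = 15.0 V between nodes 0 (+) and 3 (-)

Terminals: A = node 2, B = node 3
Find the Thévenin equivalent first; then I_n = V_th/R_th and R_n = R_th.
Step 1 — V_th is the open-circuit voltage V_A - V_B (nothing connected across the terminals).
Nodal analysis, taking node 3 as the 0 V reference.
Source V1 fixes V_0 = 15 V.
KCL at each unknown node (sum of currents leaving = 0; resistances in Ω):
  Node 1: (V_1 - 15)/130 + (V_1 - V_2)/18000 + (V_1 - 0)/5.6 = 0
  Node 2: (V_2 - V_1)/18000 + (V_2 - 0)/9.1 = 0
Collecting terms (coefficients in siemens):
  0.1863·V_1 - 0.00005556·V_2 = 0.1154
  0.1099·V_2 - 0.00005556·V_1 = 0
Determinant D = (0.1863)(0.1099) - (-0.00005556)(-0.00005556) = 0.02048
V_1 = [(0.1154)(0.1099) - (-0.00005556)(0)]/D = 0.6193 V
V_2 = [(0.1863)(0) - (0.1154)(-0.00005556)]/D = 0.0003129 V
V_th = V_2 - V_3 = 0.0003129 - 0 = 0.0003129 V
Step 2 — R_th: zero the source — replace V1 by a short circuit (node 3 merges into node 0) — and find the resistance seen between A (node 2) and B (node 0).
Reduce the network between node 2 (A) and node 0 (B) by series/parallel combination:
  Rp1 = R1 ‖ R3 (parallel, both between nodes 0 and 1) = 1/(1/130 + 1/5.6) = 5.369 Ω
  Rs1 = R2 + Rp1 (series, joined only at node 1) = 18000 + 5.369 = 18010 Ω
  Rp2 = R4 ‖ Rs1 (parallel, both between nodes 0 and 2) = 1/(1/9.1 + 1/18010) = 9.095 Ω
R_th = 9.095 Ω
I_n = V_th/R_th = 0.0003129/9.095 = 0.0000344 A, and R_n = R_th = 9.095 Ω

Final answer: I_n = 3.44e-05 A, R_n = 9.095 Ω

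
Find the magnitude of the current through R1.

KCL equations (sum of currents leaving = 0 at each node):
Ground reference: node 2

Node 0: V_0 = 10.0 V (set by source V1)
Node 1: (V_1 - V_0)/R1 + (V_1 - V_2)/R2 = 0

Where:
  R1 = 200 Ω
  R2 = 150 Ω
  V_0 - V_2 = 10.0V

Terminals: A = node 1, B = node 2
Nodal analysis, taking node 2 as the 0 V reference.
Source V1 fixes V_0 = 10 V.
KCL at each unknown node (sum of currents leaving = 0; resistances in Ω):
  Node 1: (V_1 - 10)/200 + (V_1 - 0)/150 = 0
Collecting terms: 0.01167 × V_1 = 0.05  =>  V_1 = 4.286 V
I_R1 = (V_0 - V_1)/R1 = (10 - 4.286)/200 = 0.02857 A
|I_R1| = 0.02857 A

Final answer: |I_R1| = 0.02857 A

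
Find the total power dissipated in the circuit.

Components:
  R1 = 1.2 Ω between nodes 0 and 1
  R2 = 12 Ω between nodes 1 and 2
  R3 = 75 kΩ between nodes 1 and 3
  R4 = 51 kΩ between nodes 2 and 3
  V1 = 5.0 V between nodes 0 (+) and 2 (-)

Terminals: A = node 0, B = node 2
Nodal analysis, taking node 2 as the 0 V reference.
Source V1 fixes V_0 = 5 V.
KCL at each unknown node (sum of currents leaving = 0; resistances in Ω):
  Node 1: (V_1 - 5)/1.2 + (V_1 - 0)/12 + (V_1 - V_3)/75000 = 0
  Node 3: (V_3 - V_1)/75000 + (V_3 - 0)/51000 = 0
Collecting terms (coefficients in siemens):
  0.9167·V_1 - 0.00001333·V_3 = 4.167
  0.00003294·V_3 - 0.00001333·V_1 = 0
Determinant D = (0.9167)(0.00003294) - (-0.00001333)(-0.00001333) = 0.0000302
V_1 = [(4.167)(0.00003294) - (-0.00001333)(0)]/D = 4.545 V
V_3 = [(0.9167)(0) - (4.167)(-0.00001333)]/D = 1.84 V
Power in each resistor, P = (ΔV)²/R:
  P_R1 = (5 - 4.545)²/1.2 = 0.1722 W
  P_R2 = (4.545 - 0)²/12 = 1.722 W
  P_R3 = (4.545 - 1.84)²/75000 = 0.0000976 W
  P_R4 = (0 - 1.84)²/51000 = 0.00006637 W
P_total = P_R1 + P_R2 + P_R3 + P_R4 = 1.894 W

Final answer: 1.894 W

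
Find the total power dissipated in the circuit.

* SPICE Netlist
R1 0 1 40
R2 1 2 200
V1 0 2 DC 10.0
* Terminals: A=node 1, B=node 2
Nodal analysis, taking node 2 as the 0 V reference.
Source V1 fixes V_0 = 10 V.
KCL at each unknown node (sum of currents leaving = 0; resistances in Ω):
  Node 1: (V_1 - 10)/40 + (V_1 - 0)/200 = 0
Collecting terms: 0.03 × V_1 = 0.25  =>  V_1 = 8.333 V
Power in each resistor, P = (ΔV)²/R:
  P_R1 = (10 - 8.333)²/40 = 0.06944 W
  P_R2 = (8.333 - 0)²/200 = 0.3472 W
P_total = P_R1 + P_R2 = 0.4167 W

Final answer: 0.4167 W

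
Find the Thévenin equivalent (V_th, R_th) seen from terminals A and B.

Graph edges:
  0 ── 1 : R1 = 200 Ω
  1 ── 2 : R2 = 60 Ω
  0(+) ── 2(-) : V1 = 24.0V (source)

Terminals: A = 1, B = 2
Step 1 — V_th is the open-circuit voltage V_A - V_B (nothing connected across the terminals).
Nodal analysis, taking node 2 as the 0 V reference.
Source V1 fixes V_0 = 24 V.
KCL at each unknown node (sum of currents leaving = 0; resistances in Ω):
  Node 1: (V_1 - 24)/200 + (V_1 - 0)/60 = 0
Collecting terms: 0.02167 × V_1 = 0.12  =>  V_1 = 5.538 V
V_th = V_1 - V_2 = 5.538 - 0 = 5.538 V
Step 2 — R_th: zero the source — replace V1 by a short circuit (node 2 merges into node 0) — and find the resistance seen between A (node 1) and B (node 0).
Reduce the network between node 1 (A) and node 0 (B) by series/parallel combination:
  Rp1 = R1 ‖ R2 (parallel, both between nodes 0 and 1) = 1/(1/200 + 1/60) = 46.15 Ω
R_th = 46.15 Ω

Final answer: V_th = 5.538 V, R_th = 46.15 Ω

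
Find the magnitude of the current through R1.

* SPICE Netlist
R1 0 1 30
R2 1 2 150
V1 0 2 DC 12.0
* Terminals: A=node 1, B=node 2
Nodal analysis, taking node 2 as the 0 V reference.
Source V1 fixes V_0 = 12 V.
KCL at each unknown node (sum of currents leaving = 0; resistances in Ω):
  Node 1: (V_1 - 12)/30 + (V_1 - 0)/150 = 0
Collecting terms: 0.04 × V_1 = 0.4  =>  V_1 = 10 V
I_R1 = (V_0 - V_1)/R1 = (12 - 10)/30 = 0.06667 A
|I_R1| = 0.06667 A

Final answer: |I_R1| = 0.06667 A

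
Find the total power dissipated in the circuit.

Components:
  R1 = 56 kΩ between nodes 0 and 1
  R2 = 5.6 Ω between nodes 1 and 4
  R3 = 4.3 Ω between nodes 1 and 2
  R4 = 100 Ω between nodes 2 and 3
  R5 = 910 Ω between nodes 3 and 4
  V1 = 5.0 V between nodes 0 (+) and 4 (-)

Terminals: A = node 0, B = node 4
Nodal analysis, taking node 4 as the 0 V reference.
Source V1 fixes V_0 = 5 V.
KCL at each unknown node (sum of currents leaving = 0; resistances in Ω):
  Node 1: (V_1 - 5)/56000 + (V_1 - 0)/5.6 + (V_1 - V_2)/4.3 = 0
  Node 2: (V_2 - V_1)/4.3 + (V_2 - V_3)/100 = 0
  Node 3: (V_3 - V_2)/100 + (V_3 - 0)/910 = 0
Collecting terms (coefficients in siemens):
  0.4111·V_1 - 0.2326·V_2 = 0.00008929
  0.2426·V_2 - 0.2326·V_1 - 0.01·V_3 = 0
  0.0111·V_3 - 0.01·V_2 = 0
Solving these 3 simultaneous equations (Gaussian elimination) gives:
  V_1 = 0.0004972 V, V_2 = 0.0004951 V, V_3 = 0.0004461 V
Power in each resistor, P = (ΔV)²/R:
  P_R1 = (5 - 0.0004972)²/56000 = 0.0004463 W
  P_R2 = (0.0004972 - 0)²/5.6 = 0.00000004415 W
  P_R3 = (0.0004972 - 0.0004951)²/4.3 = 0.000000000001033 W
  P_R4 = (0.0004951 - 0.0004461)²/100 = 0.00000000002403 W
  P_R5 = (0.0004461 - 0)²/910 = 0.0000000002187 W
P_total = P_R1 + P_R2 + P_R3 + P_R4 + P_R5 = 0.0004464 W

Final answer: 0.0004464 W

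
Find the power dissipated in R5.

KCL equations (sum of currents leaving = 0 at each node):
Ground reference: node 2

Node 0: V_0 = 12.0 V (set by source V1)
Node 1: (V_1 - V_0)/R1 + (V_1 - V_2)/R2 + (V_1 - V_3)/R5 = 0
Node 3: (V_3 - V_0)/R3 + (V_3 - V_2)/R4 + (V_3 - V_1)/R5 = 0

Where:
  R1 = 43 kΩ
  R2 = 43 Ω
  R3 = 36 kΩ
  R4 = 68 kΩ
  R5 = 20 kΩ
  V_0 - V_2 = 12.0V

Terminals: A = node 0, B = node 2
Nodal analysis, taking node 2 as the 0 V reference.
Source V1 fixes V_0 = 12 V.
KCL at each unknown node (sum of currents leaving = 0; resistances in Ω):
  Node 1: (V_1 - 12)/43000 + (V_1 - 0)/43 + (V_1 - V_3)/20000 = 0
  Node 3: (V_3 - 12)/36000 + (V_3 - 0)/68000 + (V_3 - V_1)/20000 = 0
Collecting terms (coefficients in siemens):
  0.02333·V_1 - 0.00005·V_3 = 0.0002791
  0.00009248·V_3 - 0.00005·V_1 = 0.0003333
Determinant D = (0.02333)(0.00009248) - (-0.00005)(-0.00005) = 0.000002155
V_1 = [(0.0002791)(0.00009248) - (-0.00005)(0.0003333)]/D = 0.01971 V
V_3 = [(0.02333)(0.0003333) - (0.0002791)(-0.00005)]/D = 3.615 V
I_R5 = (V_1 - V_3)/R5 = (0.01971 - 3.615)/20000 = -0.0001798 A
P_R5 = I_R5² × R5 = (-0.0001798)² × 20000 = 0.0006463 W

Final answer: 0.0006463 W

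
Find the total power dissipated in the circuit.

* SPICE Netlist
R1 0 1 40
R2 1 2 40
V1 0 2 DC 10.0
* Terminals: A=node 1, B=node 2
Nodal analysis, taking node 2 as the 0 V reference.
Source V1 fixes V_0 = 10 V.
KCL at each unknown node (sum of currents leaving = 0; resistances in Ω):
  Node 1: (V_1 - 10)/40 + (V_1 - 0)/40 = 0
Collecting terms: 0.05 × V_1 = 0.25  =>  V_1 = 5 V
Power in each resistor, P = (ΔV)²/R:
  P_R1 = (10 - 5)²/40 = 0.625 W
  P_R2 = (5 - 0)²/40 = 0.625 W
P_total = P_R1 + P_R2 = 1.25 W

Final answer: 1.25 W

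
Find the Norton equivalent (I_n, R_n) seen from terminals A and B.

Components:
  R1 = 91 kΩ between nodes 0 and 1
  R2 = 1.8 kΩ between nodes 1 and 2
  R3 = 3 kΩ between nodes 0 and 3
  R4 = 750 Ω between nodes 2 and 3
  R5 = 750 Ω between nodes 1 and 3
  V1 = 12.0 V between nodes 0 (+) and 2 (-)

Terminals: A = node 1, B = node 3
Find the Thévenin equivalent first; then I_n = V_th/R_th and R_n = R_th.
Step 1 — V_th is the open-circuit voltage V_A - V_B (nothing connected across the terminals).
Nodal analysis, taking node 2 as the 0 V reference.
Source V1 fixes V_0 = 12 V.
KCL at each unknown node (sum of currents leaving = 0; resistances in Ω):
  Node 1: (V_1 - 12)/91000 + (V_1 - 0)/1800 + (V_1 - V_3)/750 = 0
  Node 3: (V_3 - 12)/3000 + (V_3 - 0)/750 + (V_3 - V_1)/750 = 0
Collecting terms (coefficients in siemens):
  0.0019·V_1 - 0.001333·V_3 = 0.0001319
  0.003·V_3 - 0.001333·V_1 = 0.004
Determinant D = (0.0019)(0.003) - (-0.001333)(-0.001333) = 0.000003922
V_1 = [(0.0001319)(0.003) - (-0.001333)(0.004)]/D = 1.461 V
V_3 = [(0.0019)(0.004) - (0.0001319)(-0.001333)]/D = 1.983 V
V_th = V_1 - V_3 = 1.461 - 1.983 = -0.5218 V
Step 2 — R_th: zero the source — replace V1 by a short circuit (node 2 merges into node 0) — and find the resistance seen between A (node 1) and B (node 3).
Reduce the network between node 1 (A) and node 3 (B) by series/parallel combination:
  Rp1 = R1 ‖ R2 (parallel, both between nodes 0 and 1) = 1/(1/91000 + 1/1800) = 1765 Ω
  Rp2 = R3 ‖ R4 (parallel, both between nodes 0 and 3) = 1/(1/3000 + 1/750) = 600 Ω
  Rs1 = Rp1 + Rp2 (series, joined only at node 0) = 1765 + 600 = 2365 Ω
  Rp3 = R5 ‖ Rs1 (parallel, both between nodes 1 and 3) = 1/(1/750 + 1/2365) = 569.4 Ω
R_th = 569.4 Ω
I_n = V_th/R_th = -0.5218/569.4 = -0.0009163 A, and R_n = R_th = 569.4 Ω

Final answer: I_n = -0.0009163 A, R_n = 569.4 Ω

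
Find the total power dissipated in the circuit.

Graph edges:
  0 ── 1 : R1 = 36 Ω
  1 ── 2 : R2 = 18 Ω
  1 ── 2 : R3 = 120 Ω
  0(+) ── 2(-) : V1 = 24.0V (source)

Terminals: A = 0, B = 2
Nodal analysis, taking node 2 as the 0 V reference.
Source V1 fixes V_0 = 24 V.
KCL at each unknown node (sum of currents leaving = 0; resistances in Ω):
  Node 1: (V_1 - 24)/36 + (V_1 - 0)/18 + (V_1 - 0)/120 = 0
Collecting terms: 0.09167 × V_1 = 0.6667  =>  V_1 = 7.273 V
Power in each resistor, P = (ΔV)²/R:
  P_R1 = (24 - 7.273)²/36 = 7.772 W
  P_R2 = (7.273 - 0)²/18 = 2.938 W
  P_R3 = (7.273 - 0)²/120 = 0.4408 W
P_total = P_R1 + P_R2 + P_R3 = 11.15 W

Final answer: 11.15 W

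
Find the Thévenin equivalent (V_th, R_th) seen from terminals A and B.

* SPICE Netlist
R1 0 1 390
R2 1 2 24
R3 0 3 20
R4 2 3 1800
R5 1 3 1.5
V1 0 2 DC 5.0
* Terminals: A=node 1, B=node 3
Step 1 — V_th is the open-circuit voltage V_A - V_B (nothing connected across the terminals).
Nodal analysis, taking node 2 as the 0 V reference.
Source V1 fixes V_0 = 5 V.
KCL at each unknown node (sum of currents leaving = 0; resistances in Ω):
  Node 1: (V_1 - 5)/390 + (V_1 - 0)/24 + (V_1 - V_3)/1.5 = 0
  Node 3: (V_3 - 5)/20 + (V_3 - 0)/1800 + (V_3 - V_1)/1.5 = 0
Collecting terms (coefficients in siemens):
  0.7109·V_1 - 0.6667·V_3 = 0.01282
  0.7172·V_3 - 0.6667·V_1 = 0.25
Determinant D = (0.7109)(0.7172) - (-0.6667)(-0.6667) = 0.06543
V_1 = [(0.01282)(0.7172) - (-0.6667)(0.25)]/D = 2.688 V
V_3 = [(0.7109)(0.25) - (0.01282)(-0.6667)]/D = 2.847 V
V_th = V_1 - V_3 = 2.688 - 2.847 = -0.1591 V
Step 2 — R_th: zero the source — replace V1 by a short circuit (node 2 merges into node 0) — and find the resistance seen between A (node 1) and B (node 3).
Reduce the network between node 1 (A) and node 3 (B) by series/parallel combination:
  Rp1 = R1 ‖ R2 (parallel, both between nodes 0 and 1) = 1/(1/390 + 1/24) = 22.61 Ω
  Rp2 = R3 ‖ R4 (parallel, both between nodes 0 and 3) = 1/(1/20 + 1/1800) = 19.78 Ω
  Rs1 = Rp1 + Rp2 (series, joined only at node 0) = 22.61 + 19.78 = 42.39 Ω
  Rp3 = R5 ‖ Rs1 (parallel, both between nodes 1 and 3) = 1/(1/1.5 + 1/42.39) = 1.449 Ω
R_th = 1.449 Ω

Final answer: V_th = -0.1591 V, R_th = 1.449 Ω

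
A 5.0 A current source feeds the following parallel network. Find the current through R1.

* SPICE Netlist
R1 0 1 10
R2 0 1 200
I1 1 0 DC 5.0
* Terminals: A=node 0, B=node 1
All resistors sit directly between nodes 0 and 1, so they are in parallel and share one voltage V; the full source current 5 A splits among them.
1/R_par = 1/10 + 1/200 = 0.105 S  =>  R_par = 9.524 Ω
V = I × R_par = 5 × 9.524 = 47.62 V
I_R1 = V/R1 = 47.62/10 = 4.762 A

Final answer: 4.762 A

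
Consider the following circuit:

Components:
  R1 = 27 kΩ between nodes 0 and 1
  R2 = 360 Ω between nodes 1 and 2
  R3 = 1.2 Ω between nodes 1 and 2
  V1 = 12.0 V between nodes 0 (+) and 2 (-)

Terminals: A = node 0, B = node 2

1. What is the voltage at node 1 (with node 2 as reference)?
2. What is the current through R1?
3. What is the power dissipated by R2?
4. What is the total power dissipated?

Nodal analysis, taking node 2 as the 0 V reference.
Source V1 fixes V_0 = 12 V.
KCL at each unknown node (sum of currents leaving = 0; resistances in Ω):
  Node 1: (V_1 - 12)/27000 + (V_1 - 0)/360 + (V_1 - 0)/1.2 = 0
Collecting terms: 0.8361 × V_1 = 0.0004444  =>  V_1 = 0.0005315 V
Part 1:
  Read off the nodal solution: V_1 = 0.0005315 V
Part 2:
  I_R1 = (V_0 - V_1)/R1 = (12 - 0.0005315)/27000 = 0.0004444 A
  Magnitude: I_R1 = 0.0004444 A
Part 3:
  I_R2 = (V_1 - V_2)/R2 = (0.0005315 - 0)/360 = 0.000001476 A
  P_R2 = I_R2² × R2 = (0.000001476)² × 360 = 0.0000000007848 W
Part 4:
  Power in each resistor, P = (ΔV)²/R:
    P_R1 = (12 - 0.0005315)²/27000 = 0.005333 W
    P_R2 = (0.0005315 - 0)²/360 = 0.0000000007848 W
    P_R3 = (0.0005315 - 0)²/1.2 = 0.0000002354 W
  P_total = P_R1 + P_R2 + P_R3 = 0.005333 W

Final answers:
1. V_1 = 0.0005315 V
2. I_R1 = 0.0004444 A
3. P_R2 = 7.848e-10 W
4. P_total = 0.005333 W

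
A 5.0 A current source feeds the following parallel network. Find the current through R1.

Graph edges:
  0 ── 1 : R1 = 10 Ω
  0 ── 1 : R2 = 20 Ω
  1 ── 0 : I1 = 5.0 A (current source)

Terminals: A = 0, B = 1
All resistors sit directly between nodes 0 and 1, so they are in parallel and share one voltage V; the full source current 5 A splits among them.
1/R_par = 1/10 + 1/20 = 0.15 S  =>  R_par = 6.667 Ω
V = I × R_par = 5 × 6.667 = 33.33 V
I_R1 = V/R1 = 33.33/10 = 3.333 A

Final answer: 3.333 A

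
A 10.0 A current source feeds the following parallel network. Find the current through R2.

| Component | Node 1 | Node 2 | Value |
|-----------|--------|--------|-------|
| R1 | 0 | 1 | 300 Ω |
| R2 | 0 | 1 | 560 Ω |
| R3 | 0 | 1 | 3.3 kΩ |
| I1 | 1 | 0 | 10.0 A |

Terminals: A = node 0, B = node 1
All resistors sit directly between nodes 0 and 1, so they are in parallel and share one voltage V; the full source current 10 A splits among them.
1/R_par = 1/300 + 1/560 + 1/3300 = 0.005422 S  =>  R_par = 184.4 Ω
V = I × R_par = 10 × 184.4 = 1844 V
I_R2 = V/R2 = 1844/560 = 3.293 A

Final answer: 3.293 A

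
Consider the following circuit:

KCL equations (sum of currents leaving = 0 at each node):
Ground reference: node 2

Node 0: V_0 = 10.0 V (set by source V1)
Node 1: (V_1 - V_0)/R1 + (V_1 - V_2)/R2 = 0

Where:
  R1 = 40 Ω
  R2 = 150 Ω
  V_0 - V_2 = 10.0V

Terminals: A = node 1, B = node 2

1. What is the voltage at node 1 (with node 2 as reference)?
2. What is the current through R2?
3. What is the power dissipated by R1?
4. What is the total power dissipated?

Nodal analysis, taking node 2 as the 0 V reference.
Source V1 fixes V_0 = 10 V.
KCL at each unknown node (sum of currents leaving = 0; resistances in Ω):
  Node 1: (V_1 - 10)/40 + (V_1 - 0)/150 = 0
Collecting terms: 0.03167 × V_1 = 0.25  =>  V_1 = 7.895 V
Part 1:
  Read off the nodal solution: V_1 = 7.895 V
Part 2:
  I_R2 = (V_1 - V_2)/R2 = (7.895 - 0)/150 = 0.05263 A
  Magnitude: I_R2 = 0.05263 A
Part 3:
  I_R1 = (V_0 - V_1)/R1 = (10 - 7.895)/40 = 0.05263 A
  P_R1 = I_R1² × R1 = (0.05263)² × 40 = 0.1108 W
Part 4:
  Power in each resistor, P = (ΔV)²/R:
    P_R1 = (10 - 7.895)²/40 = 0.1108 W
    P_R2 = (7.895 - 0)²/150 = 0.4155 W
  P_total = P_R1 + P_R2 = 0.5263 W

Final answers:
1. V_1 = 7.895 V
2. I_R2 = 0.05263 A
3. P_R1 = 0.1108 W
4. P_total = 0.5263 W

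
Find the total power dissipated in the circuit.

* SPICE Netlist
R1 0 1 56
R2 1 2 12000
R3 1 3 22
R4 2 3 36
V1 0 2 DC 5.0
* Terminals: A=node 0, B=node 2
Nodal analysis, taking node 2 as the 0 V reference.
Source V1 fixes V_0 = 5 V.
KCL at each unknown node (sum of currents leaving = 0; resistances in Ω):
  Node 1: (V_1 - 5)/56 + (V_1 - 0)/12000 + (V_1 - V_3)/22 = 0
  Node 3: (V_3 - V_1)/22 + (V_3 - 0)/36 = 0
Collecting terms (coefficients in siemens):
  0.0634·V_1 - 0.04545·V_3 = 0.08929
  0.07323·V_3 - 0.04545·V_1 = 0
Determinant D = (0.0634)(0.07323) - (-0.04545)(-0.04545) = 0.002576
V_1 = [(0.08929)(0.07323) - (-0.04545)(0)]/D = 2.538 V
V_3 = [(0.0634)(0) - (0.08929)(-0.04545)]/D = 1.575 V
Power in each resistor, P = (ΔV)²/R:
  P_R1 = (5 - 2.538)²/56 = 0.1083 W
  P_R2 = (2.538 - 0)²/12000 = 0.0005367 W
  P_R3 = (2.538 - 1.575)²/22 = 0.04212 W
  P_R4 = (0 - 1.575)²/36 = 0.06892 W
P_total = P_R1 + P_R2 + P_R3 + P_R4 = 0.2198 W

Final answer: 0.2198 W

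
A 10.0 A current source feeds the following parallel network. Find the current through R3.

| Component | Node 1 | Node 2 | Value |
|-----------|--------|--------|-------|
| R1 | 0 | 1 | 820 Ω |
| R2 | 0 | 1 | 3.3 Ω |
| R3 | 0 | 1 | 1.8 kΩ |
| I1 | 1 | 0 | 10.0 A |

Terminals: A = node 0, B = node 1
All resistors sit directly between nodes 0 and 1, so they are in parallel and share one voltage V; the full source current 10 A splits among them.
1/R_par = 1/820 + 1/3.3 + 1/1800 = 0.3048 S  =>  R_par = 3.281 Ω
V = I × R_par = 10 × 3.281 = 32.81 V
I_R3 = V/R3 = 32.81/1800 = 0.01823 A

Final answer: 0.01823 A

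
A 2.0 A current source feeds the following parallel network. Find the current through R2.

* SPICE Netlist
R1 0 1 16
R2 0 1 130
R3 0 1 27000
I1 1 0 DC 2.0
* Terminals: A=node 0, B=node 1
All resistors sit directly between nodes 0 and 1, so they are in parallel and share one voltage V; the full source current 2 A splits among them.
1/R_par = 1/16 + 1/130 + 1/27000 = 0.07023 S  =>  R_par = 14.24 Ω
V = I × R_par = 2 × 14.24 = 28.48 V
I_R2 = V/R2 = 28.48/130 = 0.2191 A

Final answer: 0.2191 A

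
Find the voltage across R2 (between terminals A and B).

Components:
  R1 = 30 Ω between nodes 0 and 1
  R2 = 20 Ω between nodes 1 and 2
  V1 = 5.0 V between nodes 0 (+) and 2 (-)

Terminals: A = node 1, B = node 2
R1 and R2 are in series across V1 (node 0 → node 1 → node 2), and the output A–B is taken across R2, so this is a voltage divider.
Series current: I = V1/(R1 + R2) = 5/(30 + 20) = 5/50 = 0.1 A
V_R2 = I × R2 = V1 × R2/(R1 + R2) = 5 × 20/50 = 2 V

Final answer: 2 V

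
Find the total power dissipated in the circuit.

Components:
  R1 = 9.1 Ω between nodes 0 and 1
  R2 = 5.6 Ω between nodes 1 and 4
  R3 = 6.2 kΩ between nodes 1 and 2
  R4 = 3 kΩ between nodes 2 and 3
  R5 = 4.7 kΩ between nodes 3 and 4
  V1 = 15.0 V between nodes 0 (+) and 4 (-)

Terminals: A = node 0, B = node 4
Nodal analysis, taking node 4 as the 0 V reference.
Source V1 fixes V_0 = 15 V.
KCL at each unknown node (sum of currents leaving = 0; resistances in Ω):
  Node 1: (V_1 - 15)/9.1 + (V_1 - 0)/5.6 + (V_1 - V_2)/6200 = 0
  Node 2: (V_2 - V_1)/6200 + (V_2 - V_3)/3000 = 0
  Node 3: (V_3 - V_2)/3000 + (V_3 - 0)/4700 = 0
Collecting terms (coefficients in siemens):
  0.2886·V_1 - 0.0001613·V_2 = 1.648
  0.0004946·V_2 - 0.0001613·V_1 - 0.0003333·V_3 = 0
  0.0005461·V_3 - 0.0003333·V_2 = 0
Solving these 3 simultaneous equations (Gaussian elimination) gives:
  V_1 = 5.713 V, V_2 = 3.165 V, V_3 = 1.932 V
Power in each resistor, P = (ΔV)²/R:
  P_R1 = (15 - 5.713)²/9.1 = 9.478 W
  P_R2 = (5.713 - 0)²/5.6 = 5.828 W
  P_R3 = (5.713 - 3.165)²/6200 = 0.001047 W
  P_R4 = (3.165 - 1.932)²/3000 = 0.0005068 W
  P_R5 = (1.932 - 0)²/4700 = 0.0007939 W
P_total = P_R1 + P_R2 + P_R3 + P_R4 + P_R5 = 15.31 W

Final answer: 15.31 W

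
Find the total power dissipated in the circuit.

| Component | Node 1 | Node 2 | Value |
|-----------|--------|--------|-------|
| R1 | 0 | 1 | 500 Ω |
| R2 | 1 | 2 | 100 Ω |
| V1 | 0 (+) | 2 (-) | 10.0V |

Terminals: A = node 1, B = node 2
Nodal analysis, taking node 2 as the 0 V reference.
Source V1 fixes V_0 = 10 V.
KCL at each unknown node (sum of currents leaving = 0; resistances in Ω):
  Node 1: (V_1 - 10)/500 + (V_1 - 0)/100 = 0
Collecting terms: 0.012 × V_1 = 0.02  =>  V_1 = 1.667 V
Power in each resistor, P = (ΔV)²/R:
  P_R1 = (10 - 1.667)²/500 = 0.1389 W
  P_R2 = (1.667 - 0)²/100 = 0.02778 W
P_total = P_R1 + P_R2 = 0.1667 W

Final answer: 0.1667 W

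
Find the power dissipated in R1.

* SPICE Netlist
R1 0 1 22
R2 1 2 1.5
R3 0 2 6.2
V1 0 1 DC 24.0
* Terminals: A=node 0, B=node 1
Nodal analysis, taking node 1 as the 0 V reference.
Source V1 fixes V_0 = 24 V.
KCL at each unknown node (sum of currents leaving = 0; resistances in Ω):
  Node 2: (V_2 - 0)/1.5 + (V_2 - 24)/6.2 = 0
Collecting terms: 0.828 × V_2 = 3.871  =>  V_2 = 4.675 V
I_R1 = (V_0 - V_1)/R1 = (24 - 0)/22 = 1.091 A
P_R1 = I_R1² × R1 = (1.091)² × 22 = 26.18 W

Final answer: 26.18 W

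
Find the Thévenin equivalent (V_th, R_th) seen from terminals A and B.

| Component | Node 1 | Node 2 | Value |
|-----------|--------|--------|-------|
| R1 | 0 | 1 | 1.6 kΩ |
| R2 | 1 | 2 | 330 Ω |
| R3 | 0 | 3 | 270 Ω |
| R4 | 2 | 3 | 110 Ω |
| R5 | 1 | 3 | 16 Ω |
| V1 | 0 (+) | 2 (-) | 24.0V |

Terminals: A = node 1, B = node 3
Step 1 — V_th is the open-circuit voltage V_A - V_B (nothing connected across the terminals).
Nodal analysis, taking node 2 as the 0 V reference.
Source V1 fixes V_0 = 24 V.
KCL at each unknown node (sum of currents leaving = 0; resistances in Ω):
  Node 1: (V_1 - 24)/1600 + (V_1 - 0)/330 + (V_1 - V_3)/16 = 0
  Node 3: (V_3 - 24)/270 + (V_3 - 0)/110 + (V_3 - V_1)/16 = 0
Collecting terms (coefficients in siemens):
  0.06616·V_1 - 0.0625·V_3 = 0.015
  0.07529·V_3 - 0.0625·V_1 = 0.08889
Determinant D = (0.06616)(0.07529) - (-0.0625)(-0.0625) = 0.001075
V_1 = [(0.015)(0.07529) - (-0.0625)(0.08889)]/D = 6.219 V
V_3 = [(0.06616)(0.08889) - (0.015)(-0.0625)]/D = 6.343 V
V_th = V_1 - V_3 = 6.219 - 6.343 = -0.1237 V
Step 2 — R_th: zero the source — replace V1 by a short circuit (node 2 merges into node 0) — and find the resistance seen between A (node 1) and B (node 3).
Reduce the network between node 1 (A) and node 3 (B) by series/parallel combination:
  Rp1 = R1 ‖ R2 (parallel, both between nodes 0 and 1) = 1/(1/1600 + 1/330) = 273.6 Ω
  Rp2 = R3 ‖ R4 (parallel, both between nodes 0 and 3) = 1/(1/270 + 1/110) = 78.16 Ω
  Rs1 = Rp1 + Rp2 (series, joined only at node 0) = 273.6 + 78.16 = 351.7 Ω
  Rp3 = R5 ‖ Rs1 (parallel, both between nodes 1 and 3) = 1/(1/16 + 1/351.7) = 15.3 Ω
R_th = 15.3 Ω

Final answer: V_th = -0.1237 V, R_th = 15.3 Ω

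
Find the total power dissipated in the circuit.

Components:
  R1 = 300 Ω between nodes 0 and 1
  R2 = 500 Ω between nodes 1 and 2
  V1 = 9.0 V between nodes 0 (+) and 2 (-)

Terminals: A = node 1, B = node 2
Nodal analysis, taking node 2 as the 0 V reference.
Source V1 fixes V_0 = 9 V.
KCL at each unknown node (sum of currents leaving = 0; resistances in Ω):
  Node 1: (V_1 - 9)/300 + (V_1 - 0)/500 = 0
Collecting terms: 0.005333 × V_1 = 0.03  =>  V_1 = 5.625 V
Power in each resistor, P = (ΔV)²/R:
  P_R1 = (9 - 5.625)²/300 = 0.03797 W
  P_R2 = (5.625 - 0)²/500 = 0.06328 W
P_total = P_R1 + P_R2 = 0.1013 W

Final answer: 0.1013 W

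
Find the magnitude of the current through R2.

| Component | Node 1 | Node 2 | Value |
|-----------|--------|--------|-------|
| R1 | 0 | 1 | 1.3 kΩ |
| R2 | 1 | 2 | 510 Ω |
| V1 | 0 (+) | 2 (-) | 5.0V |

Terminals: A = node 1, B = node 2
Nodal analysis, taking node 2 as the 0 V reference.
Source V1 fixes V_0 = 5 V.
KCL at each unknown node (sum of currents leaving = 0; resistances in Ω):
  Node 1: (V_1 - 5)/1300 + (V_1 - 0)/510 = 0
Collecting terms: 0.00273 × V_1 = 0.003846  =>  V_1 = 1.409 V
I_R2 = (V_1 - V_2)/R2 = (1.409 - 0)/510 = 0.002762 A
|I_R2| = 0.002762 A

Final answer: |I_R2| = 0.002762 A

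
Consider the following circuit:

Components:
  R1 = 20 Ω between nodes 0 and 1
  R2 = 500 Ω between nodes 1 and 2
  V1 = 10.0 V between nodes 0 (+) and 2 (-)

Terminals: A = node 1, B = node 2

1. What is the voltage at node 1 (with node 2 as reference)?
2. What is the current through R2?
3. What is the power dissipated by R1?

Nodal analysis, taking node 2 as the 0 V reference.
Source V1 fixes V_0 = 10 V.
KCL at each unknown node (sum of currents leaving = 0; resistances in Ω):
  Node 1: (V_1 - 10)/20 + (V_1 - 0)/500 = 0
Collecting terms: 0.052 × V_1 = 0.5  =>  V_1 = 9.615 V
Part 1:
  Read off the nodal solution: V_1 = 9.615 V
Part 2:
  I_R2 = (V_1 - V_2)/R2 = (9.615 - 0)/500 = 0.01923 A
  Magnitude: I_R2 = 0.01923 A
Part 3:
  I_R1 = (V_0 - V_1)/R1 = (10 - 9.615)/20 = 0.01923 A
  P_R1 = I_R1² × R1 = (0.01923)² × 20 = 0.007396 W

Final answers:
1. V_1 = 9.615 V
2. I_R2 = 0.01923 A
3. P_R1 = 0.007396 W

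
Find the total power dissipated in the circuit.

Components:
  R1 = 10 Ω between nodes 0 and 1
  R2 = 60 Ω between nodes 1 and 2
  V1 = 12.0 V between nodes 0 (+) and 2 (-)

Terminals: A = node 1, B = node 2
Nodal analysis, taking node 2 as the 0 V reference.
Source V1 fixes V_0 = 12 V.
KCL at each unknown node (sum of currents leaving = 0; resistances in Ω):
  Node 1: (V_1 - 12)/10 + (V_1 - 0)/60 = 0
Collecting terms: 0.1167 × V_1 = 1.2  =>  V_1 = 10.29 V
Power in each resistor, P = (ΔV)²/R:
  P_R1 = (12 - 10.29)²/10 = 0.2939 W
  P_R2 = (10.29 - 0)²/60 = 1.763 W
P_total = P_R1 + P_R2 = 2.057 W

Final answer: 2.057 W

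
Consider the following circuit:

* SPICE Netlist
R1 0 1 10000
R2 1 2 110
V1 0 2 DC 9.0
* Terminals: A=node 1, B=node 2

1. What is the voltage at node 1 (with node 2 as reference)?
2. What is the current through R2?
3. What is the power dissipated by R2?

Nodal analysis, taking node 2 as the 0 V reference.
Source V1 fixes V_0 = 9 V.
KCL at each unknown node (sum of currents leaving = 0; resistances in Ω):
  Node 1: (V_1 - 9)/10000 + (V_1 - 0)/110 = 0
Collecting terms: 0.009191 × V_1 = 0.0009  =>  V_1 = 0.09792 V
Part 1:
  Read off the nodal solution: V_1 = 0.09792 V
Part 2:
  I_R2 = (V_1 - V_2)/R2 = (0.09792 - 0)/110 = 0.0008902 A
  Magnitude: I_R2 = 0.0008902 A
Part 3:
  I_R2 = (V_1 - V_2)/R2 = (0.09792 - 0)/110 = 0.0008902 A
  P_R2 = I_R2² × R2 = (0.0008902)² × 110 = 0.00008717 W

Final answers:
1. V_1 = 0.09792 V
2. I_R2 = 0.0008902 A
3. P_R2 = 8.717e-05 W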